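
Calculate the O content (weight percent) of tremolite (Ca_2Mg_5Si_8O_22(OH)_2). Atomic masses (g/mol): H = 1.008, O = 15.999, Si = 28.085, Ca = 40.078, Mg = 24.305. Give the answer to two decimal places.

47.27 weight percent

Formula mass = 2·40.078 + 5·24.305 + 8·28.085 + 24·15.999 + 2·1.008 = 812.353 g/mol, of which 383.976 g is O.
So O makes up 383.976/812.353 = 0.4727 of the mass, i.e. 47.27%.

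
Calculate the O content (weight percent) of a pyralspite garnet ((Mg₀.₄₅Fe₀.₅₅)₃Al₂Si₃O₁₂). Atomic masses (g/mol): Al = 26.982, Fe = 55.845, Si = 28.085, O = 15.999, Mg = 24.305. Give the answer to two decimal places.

Formula mass = 1.35×24.305 + 1.65×55.845 + 2×26.982 + 3×28.085 + 12×15.999 = 455.163 g/mol, of which 191.988 g is O.
So O makes up 191.988/455.163 = 0.4218 of the mass, i.e. 42.18%.

42.18 weight percent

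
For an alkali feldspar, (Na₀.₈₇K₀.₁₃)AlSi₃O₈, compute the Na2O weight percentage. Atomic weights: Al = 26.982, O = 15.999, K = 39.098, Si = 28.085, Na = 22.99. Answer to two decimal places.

10.20 wt%

M((Na₀.₈₇K₀.₁₃)AlSi₃O₈) = 264.313 g/mol; M(Na2O) = 61.979 g/mol.
Moles Na2O per formula unit = 0.87 Na ÷ 2 = 0.4350.
Na2O fraction = (0.4350 × 61.979) / 264.313 = 26.961/264.313 = 0.1020.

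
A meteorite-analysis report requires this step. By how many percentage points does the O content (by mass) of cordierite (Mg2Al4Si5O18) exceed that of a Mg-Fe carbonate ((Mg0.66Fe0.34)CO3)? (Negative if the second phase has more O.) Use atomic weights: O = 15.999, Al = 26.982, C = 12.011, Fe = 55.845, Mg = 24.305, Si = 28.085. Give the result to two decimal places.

-1.27 percentage points

First mineral: 287.982 g O in 584.945 g formula = 49.23 wt% O.
Second mineral: 47.997 g O in 95.037 g formula = 50.50 wt% O.
49.23% − 50.50% gives a difference of -1.27 percentage points.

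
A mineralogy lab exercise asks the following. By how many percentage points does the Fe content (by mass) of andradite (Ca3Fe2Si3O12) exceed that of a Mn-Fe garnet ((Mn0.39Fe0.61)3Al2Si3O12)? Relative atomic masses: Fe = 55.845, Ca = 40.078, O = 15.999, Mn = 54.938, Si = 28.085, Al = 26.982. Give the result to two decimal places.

1.40 percentage points

M(Ca3Fe2Si3O12) = 508.167 g/mol, so wt% Fe = 111.690/508.167 × 100 = 21.98%.
M((Mn0.39Fe0.61)3Al2Si3O12) = 496.681 g/mol, so wt% Fe = 102.196/496.681 × 100 = 20.58%.
21.98 − 20.58 = 1.40 pp.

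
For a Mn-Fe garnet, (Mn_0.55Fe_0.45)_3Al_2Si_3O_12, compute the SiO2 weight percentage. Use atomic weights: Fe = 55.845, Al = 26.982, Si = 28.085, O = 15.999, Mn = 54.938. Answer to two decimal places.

Molar mass of (Mn_0.55Fe_0.45)_3Al_2Si_3O_12 = 1.65×54.938 + 1.35×55.845 + 2×26.982 + 3×28.085 + 12×15.999 = 496.245 g/mol.
Each formula unit contains 3 Si, equivalent to 3/1 = 3.0000 mol SiO2.
M(SiO2) = 1×28.085 + 2×15.999 = 60.083 g/mol.
Mass of SiO2 per formula unit = 3.0000 × 60.083 = 180.249 g.
SiO2 wt% = 180.249 / 496.245 × 100 = 36.32%.

36.32 wt%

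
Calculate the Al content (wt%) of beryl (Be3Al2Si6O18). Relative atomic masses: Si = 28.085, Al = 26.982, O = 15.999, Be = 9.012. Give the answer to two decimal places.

10.04 wt%

Molar mass of Be3Al2Si6O18: 3×9.012 + 2×26.982 + 6×28.085 + 18×15.999 = 537.492 g/mol.
Mass of Al per formula unit: 2 × 26.982 = 53.964 g.
Weight fraction Al = 53.964 / 537.492 = 0.1004.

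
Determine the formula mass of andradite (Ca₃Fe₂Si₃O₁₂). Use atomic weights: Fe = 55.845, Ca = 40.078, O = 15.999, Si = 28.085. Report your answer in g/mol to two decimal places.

M = 3*40.078 + 2*55.845 + 3*28.085 + 12*15.999

508.17 g/mol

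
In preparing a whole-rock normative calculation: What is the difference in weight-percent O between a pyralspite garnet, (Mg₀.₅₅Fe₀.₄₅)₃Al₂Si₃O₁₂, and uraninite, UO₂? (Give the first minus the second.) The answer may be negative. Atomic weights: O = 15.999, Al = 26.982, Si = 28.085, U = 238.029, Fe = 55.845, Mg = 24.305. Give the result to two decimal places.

O in (Mg₀.₅₅Fe₀.₄₅)₃Al₂Si₃O₁₂: molar mass 445.701 g/mol; 12×15.999 = 191.988 g → 43.08 wt%.
O in UO₂: molar mass 270.027 g/mol; 2×15.999 = 31.998 g → 11.85 wt%.
Difference = 43.08 − 11.85 = 31.23 percentage points.

31.23 percentage points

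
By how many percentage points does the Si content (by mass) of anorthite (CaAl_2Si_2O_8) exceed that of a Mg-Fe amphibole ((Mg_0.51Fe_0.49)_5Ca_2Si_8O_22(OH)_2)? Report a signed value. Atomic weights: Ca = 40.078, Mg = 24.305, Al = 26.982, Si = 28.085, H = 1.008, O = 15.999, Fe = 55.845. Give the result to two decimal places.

-5.07 percentage points

Si in CaAl_2Si_2O_8: molar mass 278.204 g/mol; 2×28.085 = 56.170 g → 20.19 wt%.
Si in (Mg_0.51Fe_0.49)_5Ca_2Si_8O_22(OH)_2: molar mass 889.626 g/mol; 8×28.085 = 224.680 g → 25.26 wt%.
Difference = 20.19 − 25.26 = -5.07 percentage points.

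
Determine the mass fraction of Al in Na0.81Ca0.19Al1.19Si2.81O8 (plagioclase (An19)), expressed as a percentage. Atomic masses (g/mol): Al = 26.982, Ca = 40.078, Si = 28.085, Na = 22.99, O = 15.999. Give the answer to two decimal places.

12.10 wt%

Molar mass of Na0.81Ca0.19Al1.19Si2.81O8: 0.81*22.99 + 0.19*40.078 + 1.19*26.982 + 2.81*28.085 + 8*15.999 = 265.256 g/mol.
Mass of Al per formula unit: 1.19 × 26.982 = 32.109 g.
Weight fraction Al = 32.109 / 265.256 = 0.1210.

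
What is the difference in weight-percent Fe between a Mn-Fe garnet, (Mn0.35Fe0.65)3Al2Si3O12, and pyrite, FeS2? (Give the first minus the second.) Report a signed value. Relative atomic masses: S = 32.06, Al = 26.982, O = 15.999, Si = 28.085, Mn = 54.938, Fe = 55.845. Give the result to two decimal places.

-24.63 percentage points

M((Mn0.35Fe0.65)3Al2Si3O12) = 496.790 g/mol, so wt% Fe = 108.898/496.790 × 100 = 21.92%.
M(FeS2) = 119.965 g/mol, so wt% Fe = 55.845/119.965 × 100 = 46.55%.
21.92 − 46.55 = -24.63 pp.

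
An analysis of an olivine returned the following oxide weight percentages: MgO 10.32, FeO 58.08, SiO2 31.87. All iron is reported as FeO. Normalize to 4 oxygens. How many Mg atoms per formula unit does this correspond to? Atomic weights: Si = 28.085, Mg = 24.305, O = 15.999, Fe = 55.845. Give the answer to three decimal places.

MgO: 10.32/40.304 = 0.25605 mol → 0.25605 mol Mg, 0.25605 mol O.
FeO: 58.08/71.844 = 0.80842 mol → 0.80842 mol Fe, 0.80842 mol O.
SiO2: 31.87/60.083 = 0.53043 mol → 0.53043 mol Si, 1.06086 mol O.
Total oxygen = 2.12533 mol. Normalization factor = 4/2.12533 = 1.88206.
Mg per 4 O = 0.25605 × 1.88206 = 0.482.

0.482 Mg apfu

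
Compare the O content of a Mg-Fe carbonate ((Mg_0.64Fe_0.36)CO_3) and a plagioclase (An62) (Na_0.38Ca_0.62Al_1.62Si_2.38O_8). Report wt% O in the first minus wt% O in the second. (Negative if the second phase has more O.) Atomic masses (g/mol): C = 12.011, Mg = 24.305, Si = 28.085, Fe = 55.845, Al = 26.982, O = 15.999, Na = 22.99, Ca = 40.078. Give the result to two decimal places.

3.14 percentage points

M((Mg_0.64Fe_0.36)CO_3) = 95.667 g/mol, so wt% O = 47.997/95.667 × 100 = 50.17%.
M(Na_0.38Ca_0.62Al_1.62Si_2.38O_8) = 272.130 g/mol, so wt% O = 127.992/272.130 × 100 = 47.03%.
50.17 − 47.03 = 3.14 pp.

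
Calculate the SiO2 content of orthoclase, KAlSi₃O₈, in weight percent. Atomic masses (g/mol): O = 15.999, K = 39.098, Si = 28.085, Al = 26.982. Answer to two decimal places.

64.76 wt%

Formula mass = 278.327 g/mol.
3 Si → 3.0000 mol SiO2 per formula unit; M(SiO2) = 60.083, so SiO2 mass = 180.249 g.
180.249/278.327 × 100 = 64.76 wt%.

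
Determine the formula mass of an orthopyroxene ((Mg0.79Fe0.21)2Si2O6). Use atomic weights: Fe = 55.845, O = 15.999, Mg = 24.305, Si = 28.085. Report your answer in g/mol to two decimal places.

M = 1.58(24.305) + 0.42(55.845) + 2(28.085) + 6(15.999)

214.02 g/mol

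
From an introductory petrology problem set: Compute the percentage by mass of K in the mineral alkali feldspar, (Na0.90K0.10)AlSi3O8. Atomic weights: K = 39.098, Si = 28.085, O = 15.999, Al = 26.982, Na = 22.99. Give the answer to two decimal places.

1.48 mass %

M((Na0.90K0.10)AlSi3O8) = 263.830 g/mol.
K contributes 0.10 × 39.098 = 3.910 g per mole.
3.910/263.830 = 0.0148 → 1.48%.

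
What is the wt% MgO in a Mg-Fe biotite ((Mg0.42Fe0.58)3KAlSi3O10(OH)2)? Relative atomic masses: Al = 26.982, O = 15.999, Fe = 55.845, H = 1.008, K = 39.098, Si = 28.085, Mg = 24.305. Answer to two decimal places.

10.76 wt%

Molar mass of (Mg0.42Fe0.58)3KAlSi3O10(OH)2 = 1.26·24.305 + 1.74·55.845 + 1·39.098 + 1·26.982 + 3·28.085 + 12·15.999 + 2·1.008 = 472.134 g/mol.
Each formula unit contains 1.26 Mg, equivalent to 1.26/1 = 1.2600 mol MgO.
M(MgO) = 1×24.305 + 1×15.999 = 40.304 g/mol.
Mass of MgO per formula unit = 1.2600 × 40.304 = 50.783 g.
MgO wt% = 50.783 / 472.134 × 100 = 10.76%.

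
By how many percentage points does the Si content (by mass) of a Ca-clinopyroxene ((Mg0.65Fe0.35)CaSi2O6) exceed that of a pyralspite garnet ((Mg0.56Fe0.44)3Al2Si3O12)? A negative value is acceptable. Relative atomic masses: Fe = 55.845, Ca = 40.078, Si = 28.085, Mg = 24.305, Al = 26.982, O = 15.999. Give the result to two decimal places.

First mineral: 56.170 g Si in 227.586 g formula = 24.68 wt% Si.
Second mineral: 84.255 g Si in 444.755 g formula = 18.94 wt% Si.
24.68% − 18.94% gives a difference of 5.74 percentage points.

5.74 percentage points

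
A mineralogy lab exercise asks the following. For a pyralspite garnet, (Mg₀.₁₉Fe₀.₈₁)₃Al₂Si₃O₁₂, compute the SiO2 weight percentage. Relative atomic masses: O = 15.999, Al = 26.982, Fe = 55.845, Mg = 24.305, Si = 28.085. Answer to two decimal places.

Formula mass = 479.764 g/mol.
3 Si → 3.0000 mol SiO2 per formula unit; M(SiO2) = 60.083, so SiO2 mass = 180.249 g.
180.249/479.764 × 100 = 37.57 wt%.

37.57 wt%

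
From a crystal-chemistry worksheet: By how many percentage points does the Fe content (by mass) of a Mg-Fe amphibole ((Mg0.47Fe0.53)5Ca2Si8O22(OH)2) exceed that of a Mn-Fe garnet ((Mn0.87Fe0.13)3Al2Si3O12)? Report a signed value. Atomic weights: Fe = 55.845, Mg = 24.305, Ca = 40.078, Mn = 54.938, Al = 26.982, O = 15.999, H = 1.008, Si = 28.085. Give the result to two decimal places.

12.12 percentage points

Fe in (Mg0.47Fe0.53)5Ca2Si8O22(OH)2: molar mass 895.934 g/mol; 2.65×55.845 = 147.989 g → 16.52 wt%.
Fe in (Mn0.87Fe0.13)3Al2Si3O12: molar mass 495.375 g/mol; 0.39×55.845 = 21.780 g → 4.40 wt%.
Difference = 16.52 − 4.40 = 12.12 percentage points.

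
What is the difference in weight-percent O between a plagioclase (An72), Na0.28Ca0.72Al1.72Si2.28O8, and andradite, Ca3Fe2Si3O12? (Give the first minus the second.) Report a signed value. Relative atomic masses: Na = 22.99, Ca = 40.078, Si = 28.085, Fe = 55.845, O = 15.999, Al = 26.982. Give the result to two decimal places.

8.98 percentage points

O in Na0.28Ca0.72Al1.72Si2.28O8: molar mass 273.728 g/mol; 8×15.999 = 127.992 g → 46.76 wt%.
O in Ca3Fe2Si3O12: molar mass 508.167 g/mol; 12×15.999 = 191.988 g → 37.78 wt%.
Difference = 46.76 − 37.78 = 8.98 percentage points.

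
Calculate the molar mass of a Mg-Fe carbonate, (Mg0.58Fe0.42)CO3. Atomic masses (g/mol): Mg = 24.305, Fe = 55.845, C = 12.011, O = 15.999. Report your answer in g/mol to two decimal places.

Mg: 0.58 × 24.305 = 14.0969
Fe: 0.42 × 55.845 = 23.4549
C: 1 × 12.011 = 12.0110
O: 3 × 15.999 = 47.9970
Summing the contributions gives the formula mass.

97.56 g/mol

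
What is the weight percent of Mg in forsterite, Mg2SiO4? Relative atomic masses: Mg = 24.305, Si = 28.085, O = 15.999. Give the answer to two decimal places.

Molar mass of Mg2SiO4: 2*24.305 + 1*28.085 + 4*15.999 = 140.691 g/mol.
Mass of Mg per formula unit: 2 × 24.305 = 48.610 g.
Weight fraction Mg = 48.610 / 140.691 = 0.3455.

34.55 weight percent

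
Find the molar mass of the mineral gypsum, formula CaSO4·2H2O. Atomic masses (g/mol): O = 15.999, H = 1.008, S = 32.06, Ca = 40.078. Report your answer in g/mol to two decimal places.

172.16 g/mol

M = 1×40.078 + 1×32.06 + 6×15.999 + 4×1.008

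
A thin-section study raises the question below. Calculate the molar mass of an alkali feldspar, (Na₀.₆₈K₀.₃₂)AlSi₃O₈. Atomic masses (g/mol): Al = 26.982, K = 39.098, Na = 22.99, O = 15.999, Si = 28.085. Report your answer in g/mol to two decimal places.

The formula mass is the sum 0.68×22.99 + 0.32×39.098 + 1×26.982 + 3×28.085 + 8×15.999.

267.37 g/mol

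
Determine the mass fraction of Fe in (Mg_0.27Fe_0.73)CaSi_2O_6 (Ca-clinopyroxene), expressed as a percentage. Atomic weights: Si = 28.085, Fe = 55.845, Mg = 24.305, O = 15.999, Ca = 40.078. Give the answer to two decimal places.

M((Mg_0.27Fe_0.73)CaSi_2O_6) = 239.571 g/mol.
Fe contributes 0.73 × 55.845 = 40.767 g per mole.
40.767/239.571 = 0.1702 → 17.02%.

17.02 weight percent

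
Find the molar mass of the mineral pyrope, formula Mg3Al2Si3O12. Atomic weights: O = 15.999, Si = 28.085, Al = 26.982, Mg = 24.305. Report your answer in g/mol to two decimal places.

403.12 g/mol

Mg: 3 × 24.305 = 72.9150
Al: 2 × 26.982 = 53.9640
Si: 3 × 28.085 = 84.2550
O: 12 × 15.999 = 191.9880
Summing the contributions gives the formula mass.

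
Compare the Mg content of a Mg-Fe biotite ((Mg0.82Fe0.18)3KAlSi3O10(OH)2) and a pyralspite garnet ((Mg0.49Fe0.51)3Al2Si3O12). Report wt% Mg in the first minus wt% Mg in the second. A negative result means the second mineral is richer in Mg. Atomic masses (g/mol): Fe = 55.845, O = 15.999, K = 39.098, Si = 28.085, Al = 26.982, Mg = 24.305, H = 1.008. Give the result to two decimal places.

5.85 percentage points

Mg in (Mg0.82Fe0.18)3KAlSi3O10(OH)2: molar mass 434.286 g/mol; 2.46×24.305 = 59.790 g → 13.77 wt%.
Mg in (Mg0.49Fe0.51)3Al2Si3O12: molar mass 451.378 g/mol; 1.47×24.305 = 35.728 g → 7.92 wt%.
Difference = 13.77 − 7.92 = 5.85 percentage points.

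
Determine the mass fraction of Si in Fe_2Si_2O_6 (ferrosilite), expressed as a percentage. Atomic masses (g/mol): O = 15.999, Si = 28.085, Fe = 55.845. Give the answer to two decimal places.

21.29 mass %

Formula mass = 2·55.845 + 2·28.085 + 6·15.999 = 263.854 g/mol, of which 56.170 g is Si.
So Si makes up 56.170/263.854 = 0.2129 of the mass, i.e. 21.29%.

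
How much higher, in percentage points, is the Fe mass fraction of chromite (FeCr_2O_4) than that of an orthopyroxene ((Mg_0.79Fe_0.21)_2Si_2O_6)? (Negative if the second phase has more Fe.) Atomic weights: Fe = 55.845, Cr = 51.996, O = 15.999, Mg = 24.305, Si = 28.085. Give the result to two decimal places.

Fe in FeCr_2O_4: molar mass 223.833 g/mol; 1×55.845 = 55.845 g → 24.95 wt%.
Fe in (Mg_0.79Fe_0.21)_2Si_2O_6: molar mass 214.021 g/mol; 0.42×55.845 = 23.455 g → 10.96 wt%.
Difference = 24.95 − 10.96 = 13.99 percentage points.

13.99 percentage points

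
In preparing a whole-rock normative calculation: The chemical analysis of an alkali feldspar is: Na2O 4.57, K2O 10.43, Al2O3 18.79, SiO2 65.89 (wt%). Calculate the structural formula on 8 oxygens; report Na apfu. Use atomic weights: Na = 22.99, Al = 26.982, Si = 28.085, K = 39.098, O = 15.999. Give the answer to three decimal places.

4.57 wt% Na2O ÷ 61.979 g/mol = 0.07373 mol, giving 0.14746 Na and 0.07373 O.
10.43 wt% K2O ÷ 94.195 g/mol = 0.11073 mol, giving 0.22146 K and 0.11073 O.
18.79 wt% Al2O3 ÷ 101.961 g/mol = 0.18429 mol, giving 0.36858 Al and 0.55287 O.
65.89 wt% SiO2 ÷ 60.083 g/mol = 1.09665 mol, giving 1.09665 Si and 2.19330 O.
Oxygen sums to 2.93063; scaling by 8/2.93063 = 2.72979 puts the formula on 8 O.
Na: 0.14746 × 2.72979 = 0.403 atoms per formula unit.

0.403 Na apfu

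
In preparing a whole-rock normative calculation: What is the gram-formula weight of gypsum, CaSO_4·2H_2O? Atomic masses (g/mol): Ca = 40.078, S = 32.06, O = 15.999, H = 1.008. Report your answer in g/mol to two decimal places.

172.16 g/mol

Ca: 1 × 40.078 = 40.0780
S: 1 × 32.06 = 32.0600
O: 6 × 15.999 = 95.9940
H: 4 × 1.008 = 4.0320
Summing the contributions gives the formula mass.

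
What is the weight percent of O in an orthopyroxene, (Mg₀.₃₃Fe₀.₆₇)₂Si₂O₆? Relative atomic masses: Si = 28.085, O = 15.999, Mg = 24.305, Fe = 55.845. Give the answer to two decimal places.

Molar mass of (Mg₀.₃₃Fe₀.₆₇)₂Si₂O₆: 0.66*24.305 + 1.34*55.845 + 2*28.085 + 6*15.999 = 243.038 g/mol.
Mass of O per formula unit: 6 × 15.999 = 95.994 g.
Weight fraction O = 95.994 / 243.038 = 0.3950.

39.50 mass %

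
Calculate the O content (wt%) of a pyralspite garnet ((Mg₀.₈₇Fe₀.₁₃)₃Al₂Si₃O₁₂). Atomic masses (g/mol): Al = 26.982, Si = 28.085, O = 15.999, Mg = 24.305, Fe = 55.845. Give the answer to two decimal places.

46.22 wt%

Formula mass = 2.61*24.305 + 0.39*55.845 + 2*26.982 + 3*28.085 + 12*15.999 = 415.423 g/mol, of which 191.988 g is O.
So O makes up 191.988/415.423 = 0.4622 of the mass, i.e. 46.22%.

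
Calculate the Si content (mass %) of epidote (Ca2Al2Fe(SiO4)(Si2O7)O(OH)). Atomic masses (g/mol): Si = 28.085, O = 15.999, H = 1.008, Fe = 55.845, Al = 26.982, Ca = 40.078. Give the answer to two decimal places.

M(Ca2Al2Fe(SiO4)(Si2O7)O(OH)) = 483.215 g/mol.
Si contributes 3 × 28.085 = 84.255 g per mole.
84.255/483.215 = 0.1744 → 17.44%.

17.44 mass %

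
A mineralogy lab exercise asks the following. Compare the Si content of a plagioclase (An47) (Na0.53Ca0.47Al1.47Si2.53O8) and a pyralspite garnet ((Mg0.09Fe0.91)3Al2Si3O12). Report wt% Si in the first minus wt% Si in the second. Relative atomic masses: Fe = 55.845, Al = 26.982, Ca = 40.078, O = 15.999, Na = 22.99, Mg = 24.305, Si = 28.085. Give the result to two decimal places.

9.12 percentage points

Si in Na0.53Ca0.47Al1.47Si2.53O8: molar mass 269.732 g/mol; 2.53×28.085 = 71.055 g → 26.34 wt%.
Si in (Mg0.09Fe0.91)3Al2Si3O12: molar mass 489.226 g/mol; 3×28.085 = 84.255 g → 17.22 wt%.
Difference = 26.34 − 17.22 = 9.12 percentage points.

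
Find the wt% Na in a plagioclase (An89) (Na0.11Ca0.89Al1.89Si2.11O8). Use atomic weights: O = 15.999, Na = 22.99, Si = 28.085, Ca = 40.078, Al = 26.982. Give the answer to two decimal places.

0.91 weight percent

Molar mass of Na0.11Ca0.89Al1.89Si2.11O8: 0.11×22.99 + 0.89×40.078 + 1.89×26.982 + 2.11×28.085 + 8×15.999 = 276.446 g/mol.
Mass of Na per formula unit: 0.11 × 22.99 = 2.529 g.
Weight fraction Na = 2.529 / 276.446 = 0.0091.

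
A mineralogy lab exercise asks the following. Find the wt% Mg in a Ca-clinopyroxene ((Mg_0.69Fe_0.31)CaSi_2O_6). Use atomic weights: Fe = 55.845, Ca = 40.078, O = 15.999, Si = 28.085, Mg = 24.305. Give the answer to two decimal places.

7.41 wt%

Molar mass of (Mg_0.69Fe_0.31)CaSi_2O_6: 0.69*24.305 + 0.31*55.845 + 1*40.078 + 2*28.085 + 6*15.999 = 226.324 g/mol.
Mass of Mg per formula unit: 0.69 × 24.305 = 16.770 g.
Weight fraction Mg = 16.770 / 226.324 = 0.0741.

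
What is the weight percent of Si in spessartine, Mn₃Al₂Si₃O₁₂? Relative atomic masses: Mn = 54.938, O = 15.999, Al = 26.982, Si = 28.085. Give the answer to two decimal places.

17.02 weight percent

Molar mass of Mn₃Al₂Si₃O₁₂: 3*54.938 + 2*26.982 + 3*28.085 + 12*15.999 = 495.021 g/mol.
Mass of Si per formula unit: 3 × 28.085 = 84.255 g.
Weight fraction Si = 84.255 / 495.021 = 0.1702.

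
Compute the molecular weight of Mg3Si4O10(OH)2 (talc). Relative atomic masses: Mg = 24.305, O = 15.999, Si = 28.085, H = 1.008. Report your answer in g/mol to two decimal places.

The formula mass is the sum 3·24.305 + 4·28.085 + 12·15.999 + 2·1.008.

379.26 g/mol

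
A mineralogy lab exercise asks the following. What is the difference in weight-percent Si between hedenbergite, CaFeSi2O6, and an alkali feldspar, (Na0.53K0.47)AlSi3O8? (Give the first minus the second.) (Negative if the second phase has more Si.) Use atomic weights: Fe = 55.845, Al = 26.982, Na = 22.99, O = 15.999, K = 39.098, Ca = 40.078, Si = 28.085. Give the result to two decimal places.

-8.59 percentage points

First mineral: 56.170 g Si in 248.087 g formula = 22.64 wt% Si.
Second mineral: 84.255 g Si in 269.790 g formula = 31.23 wt% Si.
22.64% − 31.23% gives a difference of -8.59 percentage points.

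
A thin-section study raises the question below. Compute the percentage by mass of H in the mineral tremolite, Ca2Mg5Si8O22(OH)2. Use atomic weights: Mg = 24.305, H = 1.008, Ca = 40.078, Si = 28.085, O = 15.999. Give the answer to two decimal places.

0.25 wt%

Formula mass = 2*40.078 + 5*24.305 + 8*28.085 + 24*15.999 + 2*1.008 = 812.353 g/mol, of which 2.016 g is H.
So H makes up 2.016/812.353 = 0.0025 of the mass, i.e. 0.25%.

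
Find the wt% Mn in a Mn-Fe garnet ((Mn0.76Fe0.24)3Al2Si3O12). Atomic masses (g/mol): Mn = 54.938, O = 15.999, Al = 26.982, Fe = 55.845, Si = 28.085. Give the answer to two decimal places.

25.27 mass %

Molar mass of (Mn0.76Fe0.24)3Al2Si3O12: 2.28*54.938 + 0.72*55.845 + 2*26.982 + 3*28.085 + 12*15.999 = 495.674 g/mol.
Mass of Mn per formula unit: 2.28 × 54.938 = 125.259 g.
Weight fraction Mn = 125.259 / 495.674 = 0.2527.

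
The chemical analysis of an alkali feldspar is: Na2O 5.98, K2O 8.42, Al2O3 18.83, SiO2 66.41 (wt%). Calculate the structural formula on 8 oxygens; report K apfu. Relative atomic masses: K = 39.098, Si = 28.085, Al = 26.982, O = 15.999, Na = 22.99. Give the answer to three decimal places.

Na2O: 5.98/61.979 = 0.09648 mol → 0.19296 mol Na, 0.09648 mol O.
K2O: 8.42/94.195 = 0.08939 mol → 0.17878 mol K, 0.08939 mol O.
Al2O3: 18.83/101.961 = 0.18468 mol → 0.36936 mol Al, 0.55404 mol O.
SiO2: 66.41/60.083 = 1.10530 mol → 1.10530 mol Si, 2.21060 mol O.
Total oxygen = 2.95051 mol. Normalization factor = 8/2.95051 = 2.71140.
K per 8 O = 0.17878 × 2.71140 = 0.485.

0.485 K apfu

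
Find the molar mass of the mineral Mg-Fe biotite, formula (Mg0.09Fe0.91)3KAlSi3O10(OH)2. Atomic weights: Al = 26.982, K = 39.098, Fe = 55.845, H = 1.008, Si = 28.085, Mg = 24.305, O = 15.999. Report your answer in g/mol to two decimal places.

503.36 g/mol

M = 0.27·24.305 + 2.73·55.845 + 1·39.098 + 1·26.982 + 3·28.085 + 12·15.999 + 2·1.008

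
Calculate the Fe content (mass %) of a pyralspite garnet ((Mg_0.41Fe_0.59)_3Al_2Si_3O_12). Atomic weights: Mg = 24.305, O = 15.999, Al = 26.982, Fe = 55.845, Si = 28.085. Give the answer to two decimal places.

Formula mass = 1.23×24.305 + 1.77×55.845 + 2×26.982 + 3×28.085 + 12×15.999 = 458.948 g/mol, of which 98.846 g is Fe.
So Fe makes up 98.846/458.948 = 0.2154 of the mass, i.e. 21.54%.

21.54 mass %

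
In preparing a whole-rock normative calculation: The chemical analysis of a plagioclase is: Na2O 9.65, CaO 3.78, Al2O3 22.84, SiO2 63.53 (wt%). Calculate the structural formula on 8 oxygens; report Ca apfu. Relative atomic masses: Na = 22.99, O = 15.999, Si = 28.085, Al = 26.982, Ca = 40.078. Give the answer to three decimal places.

Na2O (M=61.979): mol = 0.15570; Na = 0.31140, O = 0.15570.
CaO (M=56.077): mol = 0.06741; Ca = 0.06741, O = 0.06741.
Al2O3 (M=101.961): mol = 0.22401; Al = 0.44802, O = 0.67203.
SiO2 (M=60.083): mol = 1.05737; Si = 1.05737, O = 2.11474.
ΣO = 3.00988; factor = 8/ΣO = 2.65791.
Ca apfu = 0.06741 × 2.65791 = 0.179.

0.179 Ca apfu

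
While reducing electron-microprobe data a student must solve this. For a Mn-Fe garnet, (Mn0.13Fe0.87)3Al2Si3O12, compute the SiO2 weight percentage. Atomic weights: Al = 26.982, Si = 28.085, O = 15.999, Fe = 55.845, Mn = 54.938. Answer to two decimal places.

36.24 wt%

M((Mn0.13Fe0.87)3Al2Si3O12) = 497.388 g/mol; M(SiO2) = 60.083 g/mol.
Moles SiO2 per formula unit = 3 Si ÷ 1 = 3.0000.
SiO2 fraction = (3.0000 × 60.083) / 497.388 = 180.249/497.388 = 0.3624.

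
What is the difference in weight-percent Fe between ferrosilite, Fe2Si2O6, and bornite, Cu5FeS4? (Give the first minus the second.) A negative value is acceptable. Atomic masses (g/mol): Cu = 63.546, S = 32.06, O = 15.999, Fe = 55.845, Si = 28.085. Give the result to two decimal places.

31.20 percentage points

Fe in Fe2Si2O6: molar mass 263.854 g/mol; 2×55.845 = 111.690 g → 42.33 wt%.
Fe in Cu5FeS4: molar mass 501.815 g/mol; 1×55.845 = 55.845 g → 11.13 wt%.
Difference = 42.33 − 11.13 = 31.20 percentage points.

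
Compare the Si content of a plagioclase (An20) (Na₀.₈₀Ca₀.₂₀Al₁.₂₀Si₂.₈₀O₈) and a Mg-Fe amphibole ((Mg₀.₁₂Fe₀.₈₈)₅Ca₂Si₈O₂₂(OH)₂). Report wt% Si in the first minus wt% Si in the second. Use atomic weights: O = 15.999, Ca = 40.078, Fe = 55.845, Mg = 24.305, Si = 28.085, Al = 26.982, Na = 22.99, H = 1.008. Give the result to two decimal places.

First mineral: 78.638 g Si in 265.416 g formula = 29.63 wt% Si.
Second mineral: 224.680 g Si in 951.129 g formula = 23.62 wt% Si.
29.63% − 23.62% gives a difference of 6.01 percentage points.

6.01 percentage points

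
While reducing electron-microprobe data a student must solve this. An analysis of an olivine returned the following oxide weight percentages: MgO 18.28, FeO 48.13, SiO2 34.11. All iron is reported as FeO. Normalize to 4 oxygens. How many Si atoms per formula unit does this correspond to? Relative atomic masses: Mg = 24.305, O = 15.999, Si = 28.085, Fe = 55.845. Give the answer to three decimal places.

1.005 Si apfu

MgO (M=40.304): mol = 0.45355; Mg = 0.45355, O = 0.45355.
FeO (M=71.844): mol = 0.66992; Fe = 0.66992, O = 0.66992.
SiO2 (M=60.083): mol = 0.56771; Si = 0.56771, O = 1.13542.
ΣO = 2.25889; factor = 4/ΣO = 1.77078.
Si apfu = 0.56771 × 1.77078 = 1.005.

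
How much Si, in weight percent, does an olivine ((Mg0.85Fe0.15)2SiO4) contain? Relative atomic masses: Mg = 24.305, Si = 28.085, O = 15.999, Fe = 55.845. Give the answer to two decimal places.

Formula mass = 1.70·24.305 + 0.30·55.845 + 1·28.085 + 4·15.999 = 150.153 g/mol, of which 28.085 g is Si.
So Si makes up 28.085/150.153 = 0.1870 of the mass, i.e. 18.70%.

18.70 weight percent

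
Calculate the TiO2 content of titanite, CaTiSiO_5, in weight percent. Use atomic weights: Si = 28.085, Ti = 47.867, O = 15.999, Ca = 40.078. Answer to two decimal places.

M(CaTiSiO_5) = 196.025 g/mol; M(TiO2) = 79.865 g/mol.
Moles TiO2 per formula unit = 1 Ti ÷ 1 = 1.0000.
TiO2 fraction = (1.0000 × 79.865) / 196.025 = 79.865/196.025 = 0.4074.

40.74 wt%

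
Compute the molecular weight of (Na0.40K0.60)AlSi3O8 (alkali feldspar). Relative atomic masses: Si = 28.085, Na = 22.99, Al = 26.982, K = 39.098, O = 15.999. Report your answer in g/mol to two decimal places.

Na: 0.40 × 22.99 = 9.1960
K: 0.60 × 39.098 = 23.4588
Al: 1 × 26.982 = 26.9820
Si: 3 × 28.085 = 84.2550
O: 8 × 15.999 = 127.9920
Summing the contributions gives the formula mass.

271.88 g/mol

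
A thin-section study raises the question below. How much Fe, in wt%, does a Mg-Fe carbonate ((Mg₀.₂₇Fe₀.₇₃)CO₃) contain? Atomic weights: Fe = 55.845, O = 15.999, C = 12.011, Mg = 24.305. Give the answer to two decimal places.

37.98 wt%

M((Mg₀.₂₇Fe₀.₇₃)CO₃) = 107.337 g/mol.
Fe contributes 0.73 × 55.845 = 40.767 g per mole.
40.767/107.337 = 0.3798 → 37.98%.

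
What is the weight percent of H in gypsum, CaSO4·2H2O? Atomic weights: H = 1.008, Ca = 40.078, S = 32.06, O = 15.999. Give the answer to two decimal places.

2.34 wt%

M(CaSO4·2H2O) = 172.164 g/mol.
H contributes 4 × 1.008 = 4.032 g per mole.
4.032/172.164 = 0.0234 → 2.34%.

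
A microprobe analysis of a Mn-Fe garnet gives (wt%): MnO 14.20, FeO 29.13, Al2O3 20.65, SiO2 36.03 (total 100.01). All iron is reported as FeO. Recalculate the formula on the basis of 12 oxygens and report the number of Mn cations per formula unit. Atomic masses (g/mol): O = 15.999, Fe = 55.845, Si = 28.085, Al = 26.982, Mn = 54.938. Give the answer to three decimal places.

0.996 Mn apfu

14.20 wt% MnO ÷ 70.937 g/mol = 0.20018 mol, giving 0.20018 Mn and 0.20018 O.
29.13 wt% FeO ÷ 71.844 g/mol = 0.40546 mol, giving 0.40546 Fe and 0.40546 O.
20.65 wt% Al2O3 ÷ 101.961 g/mol = 0.20253 mol, giving 0.40506 Al and 0.60759 O.
36.03 wt% SiO2 ÷ 60.083 g/mol = 0.59967 mol, giving 0.59967 Si and 1.19934 O.
Oxygen sums to 2.41257; scaling by 12/2.41257 = 4.97395 puts the formula on 12 O.
Mn: 0.20018 × 4.97395 = 0.996 atoms per formula unit.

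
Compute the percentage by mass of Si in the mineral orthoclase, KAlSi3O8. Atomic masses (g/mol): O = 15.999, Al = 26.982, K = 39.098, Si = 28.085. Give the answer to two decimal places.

M(KAlSi3O8) = 278.327 g/mol.
Si contributes 3 × 28.085 = 84.255 g per mole.
84.255/278.327 = 0.3027 → 30.27%.

30.27 weight percent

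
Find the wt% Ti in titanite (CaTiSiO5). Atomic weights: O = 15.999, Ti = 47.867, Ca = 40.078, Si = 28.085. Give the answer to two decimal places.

M(CaTiSiO5) = 196.025 g/mol.
Ti contributes 1 × 47.867 = 47.867 g per mole.
47.867/196.025 = 0.2442 → 24.42%.

24.42 wt%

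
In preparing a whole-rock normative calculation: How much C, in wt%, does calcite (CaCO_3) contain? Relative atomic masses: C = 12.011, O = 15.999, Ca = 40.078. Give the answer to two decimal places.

Molar mass of CaCO_3: 1·40.078 + 1·12.011 + 3·15.999 = 100.086 g/mol.
Mass of C per formula unit: 1 × 12.011 = 12.011 g.
Weight fraction C = 12.011 / 100.086 = 0.1200.

12.00 wt%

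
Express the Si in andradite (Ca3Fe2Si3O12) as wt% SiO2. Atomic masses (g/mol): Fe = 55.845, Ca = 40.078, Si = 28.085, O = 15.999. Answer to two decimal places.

Molar mass of Ca3Fe2Si3O12 = 3*40.078 + 2*55.845 + 3*28.085 + 12*15.999 = 508.167 g/mol.
Each formula unit contains 3 Si, equivalent to 3/1 = 3.0000 mol SiO2.
M(SiO2) = 1×28.085 + 2×15.999 = 60.083 g/mol.
Mass of SiO2 per formula unit = 3.0000 × 60.083 = 180.249 g.
SiO2 wt% = 180.249 / 508.167 × 100 = 35.47%.

35.47 wt%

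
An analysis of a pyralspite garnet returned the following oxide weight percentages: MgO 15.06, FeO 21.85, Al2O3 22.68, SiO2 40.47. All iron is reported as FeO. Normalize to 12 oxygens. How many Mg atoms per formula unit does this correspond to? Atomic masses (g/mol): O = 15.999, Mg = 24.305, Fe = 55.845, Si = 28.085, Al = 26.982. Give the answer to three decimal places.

1.665 Mg apfu

15.06 wt% MgO ÷ 40.304 g/mol = 0.37366 mol, giving 0.37366 Mg and 0.37366 O.
21.85 wt% FeO ÷ 71.844 g/mol = 0.30413 mol, giving 0.30413 Fe and 0.30413 O.
22.68 wt% Al2O3 ÷ 101.961 g/mol = 0.22244 mol, giving 0.44488 Al and 0.66732 O.
40.47 wt% SiO2 ÷ 60.083 g/mol = 0.67357 mol, giving 0.67357 Si and 1.34714 O.
Oxygen sums to 2.69225; scaling by 12/2.69225 = 4.45724 puts the formula on 12 O.
Mg: 0.37366 × 4.45724 = 1.665 atoms per formula unit.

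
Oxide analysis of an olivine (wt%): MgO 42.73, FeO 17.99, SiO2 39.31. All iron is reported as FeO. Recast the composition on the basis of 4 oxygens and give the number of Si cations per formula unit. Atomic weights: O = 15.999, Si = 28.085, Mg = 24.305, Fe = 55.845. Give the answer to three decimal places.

0.999 Si apfu

42.73 wt% MgO ÷ 40.304 g/mol = 1.06019 mol, giving 1.06019 Mg and 1.06019 O.
17.99 wt% FeO ÷ 71.844 g/mol = 0.25040 mol, giving 0.25040 Fe and 0.25040 O.
39.31 wt% SiO2 ÷ 60.083 g/mol = 0.65426 mol, giving 0.65426 Si and 1.30852 O.
Oxygen sums to 2.61911; scaling by 4/2.61911 = 1.52724 puts the formula on 4 O.
Si: 0.65426 × 1.52724 = 0.999 atoms per formula unit.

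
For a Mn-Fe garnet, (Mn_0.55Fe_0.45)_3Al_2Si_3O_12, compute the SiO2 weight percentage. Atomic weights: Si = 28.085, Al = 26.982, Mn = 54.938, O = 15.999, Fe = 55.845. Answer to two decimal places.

36.32 wt%

M((Mn_0.55Fe_0.45)_3Al_2Si_3O_12) = 496.245 g/mol; M(SiO2) = 60.083 g/mol.
Moles SiO2 per formula unit = 3 Si ÷ 1 = 3.0000.
SiO2 fraction = (3.0000 × 60.083) / 496.245 = 180.249/496.245 = 0.3632.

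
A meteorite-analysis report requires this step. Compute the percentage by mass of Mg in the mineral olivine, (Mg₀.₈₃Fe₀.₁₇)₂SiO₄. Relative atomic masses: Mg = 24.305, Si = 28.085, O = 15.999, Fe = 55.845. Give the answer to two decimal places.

26.65 wt%

M((Mg₀.₈₃Fe₀.₁₇)₂SiO₄) = 151.415 g/mol.
Mg contributes 1.66 × 24.305 = 40.346 g per mole.
40.346/151.415 = 0.2665 → 26.65%.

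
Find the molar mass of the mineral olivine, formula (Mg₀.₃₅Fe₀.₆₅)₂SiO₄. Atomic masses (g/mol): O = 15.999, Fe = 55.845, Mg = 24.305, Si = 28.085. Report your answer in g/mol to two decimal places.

M = 0.70×24.305 + 1.30×55.845 + 1×28.085 + 4×15.999

181.69 g/mol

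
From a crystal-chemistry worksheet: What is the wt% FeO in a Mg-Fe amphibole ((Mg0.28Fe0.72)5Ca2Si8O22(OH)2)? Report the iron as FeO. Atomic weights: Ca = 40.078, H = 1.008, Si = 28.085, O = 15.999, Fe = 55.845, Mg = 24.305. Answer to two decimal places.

Molar mass of (Mg0.28Fe0.72)5Ca2Si8O22(OH)2 = 1.40*24.305 + 3.60*55.845 + 2*40.078 + 8*28.085 + 24*15.999 + 2*1.008 = 925.897 g/mol.
Each formula unit contains 3.60 Fe, equivalent to 3.60/1 = 3.6000 mol FeO.
M(FeO) = 1×55.845 + 1×15.999 = 71.844 g/mol.
Mass of FeO per formula unit = 3.6000 × 71.844 = 258.638 g.
FeO wt% = 258.638 / 925.897 × 100 = 27.93%.

27.93 wt%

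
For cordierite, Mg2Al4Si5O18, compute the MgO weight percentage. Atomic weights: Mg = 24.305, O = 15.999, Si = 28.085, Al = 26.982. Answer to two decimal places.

13.78 wt%

Molar mass of Mg2Al4Si5O18 = 2·24.305 + 4·26.982 + 5·28.085 + 18·15.999 = 584.945 g/mol.
Each formula unit contains 2 Mg, equivalent to 2/1 = 2.0000 mol MgO.
M(MgO) = 1×24.305 + 1×15.999 = 40.304 g/mol.
Mass of MgO per formula unit = 2.0000 × 40.304 = 80.608 g.
MgO wt% = 80.608 / 584.945 × 100 = 13.78%.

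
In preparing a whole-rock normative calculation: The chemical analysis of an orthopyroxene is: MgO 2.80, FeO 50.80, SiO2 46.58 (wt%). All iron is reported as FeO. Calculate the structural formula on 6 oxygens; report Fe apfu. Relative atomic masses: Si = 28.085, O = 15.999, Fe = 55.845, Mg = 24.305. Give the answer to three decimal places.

1.823 Fe apfu

2.80 wt% MgO ÷ 40.304 g/mol = 0.06947 mol, giving 0.06947 Mg and 0.06947 O.
50.80 wt% FeO ÷ 71.844 g/mol = 0.70709 mol, giving 0.70709 Fe and 0.70709 O.
46.58 wt% SiO2 ÷ 60.083 g/mol = 0.77526 mol, giving 0.77526 Si and 1.55052 O.
Oxygen sums to 2.32708; scaling by 6/2.32708 = 2.57834 puts the formula on 6 O.
Fe: 0.70709 × 2.57834 = 1.823 atoms per formula unit.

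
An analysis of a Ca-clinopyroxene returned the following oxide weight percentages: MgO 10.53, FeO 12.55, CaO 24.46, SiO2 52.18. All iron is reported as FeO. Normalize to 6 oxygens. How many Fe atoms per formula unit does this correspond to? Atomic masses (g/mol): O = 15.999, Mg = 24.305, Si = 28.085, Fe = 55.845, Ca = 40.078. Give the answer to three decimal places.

0.402 Fe apfu

10.53 wt% MgO ÷ 40.304 g/mol = 0.26126 mol, giving 0.26126 Mg and 0.26126 O.
12.55 wt% FeO ÷ 71.844 g/mol = 0.17468 mol, giving 0.17468 Fe and 0.17468 O.
24.46 wt% CaO ÷ 56.077 g/mol = 0.43619 mol, giving 0.43619 Ca and 0.43619 O.
52.18 wt% SiO2 ÷ 60.083 g/mol = 0.86847 mol, giving 0.86847 Si and 1.73694 O.
Oxygen sums to 2.60907; scaling by 6/2.60907 = 2.29967 puts the formula on 6 O.
Fe: 0.17468 × 2.29967 = 0.402 atoms per formula unit.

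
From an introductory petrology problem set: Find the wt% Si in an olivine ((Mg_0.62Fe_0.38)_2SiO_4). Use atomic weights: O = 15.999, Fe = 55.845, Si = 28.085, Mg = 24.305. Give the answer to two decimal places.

M((Mg_0.62Fe_0.38)_2SiO_4) = 164.661 g/mol.
Si contributes 1 × 28.085 = 28.085 g per mole.
28.085/164.661 = 0.1706 → 17.06%.

17.06 weight percent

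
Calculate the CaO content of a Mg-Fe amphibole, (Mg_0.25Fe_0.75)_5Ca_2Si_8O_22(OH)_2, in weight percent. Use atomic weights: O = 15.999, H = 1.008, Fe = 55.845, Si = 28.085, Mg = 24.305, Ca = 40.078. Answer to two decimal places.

12.05 wt%

Formula mass = 930.628 g/mol.
2 Ca → 2.0000 mol CaO per formula unit; M(CaO) = 56.077, so CaO mass = 112.154 g.
112.154/930.628 × 100 = 12.05 wt%.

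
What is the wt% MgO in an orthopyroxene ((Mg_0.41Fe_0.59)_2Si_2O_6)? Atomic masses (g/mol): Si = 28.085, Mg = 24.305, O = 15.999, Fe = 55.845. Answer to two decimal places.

13.89 wt%

Formula mass = 237.991 g/mol.
0.82 Mg → 0.8200 mol MgO per formula unit; M(MgO) = 40.304, so MgO mass = 33.049 g.
33.049/237.991 × 100 = 13.89 wt%.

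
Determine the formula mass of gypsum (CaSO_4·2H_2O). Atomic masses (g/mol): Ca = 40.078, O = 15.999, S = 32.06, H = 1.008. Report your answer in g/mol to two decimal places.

M = 1*40.078 + 1*32.06 + 6*15.999 + 4*1.008

172.16 g/mol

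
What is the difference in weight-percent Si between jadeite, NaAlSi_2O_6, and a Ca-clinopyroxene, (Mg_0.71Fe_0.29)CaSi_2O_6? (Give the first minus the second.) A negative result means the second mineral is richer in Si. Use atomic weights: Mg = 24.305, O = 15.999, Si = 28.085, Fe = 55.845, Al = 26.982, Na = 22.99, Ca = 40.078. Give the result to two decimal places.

2.90 percentage points

First mineral: 56.170 g Si in 202.136 g formula = 27.79 wt% Si.
Second mineral: 56.170 g Si in 225.694 g formula = 24.89 wt% Si.
27.79% − 24.89% gives a difference of 2.90 percentage points.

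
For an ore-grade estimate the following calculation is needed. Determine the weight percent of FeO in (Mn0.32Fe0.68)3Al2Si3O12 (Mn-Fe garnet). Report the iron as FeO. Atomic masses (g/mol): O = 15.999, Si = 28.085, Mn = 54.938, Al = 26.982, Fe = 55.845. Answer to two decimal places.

M((Mn0.32Fe0.68)3Al2Si3O12) = 496.871 g/mol; M(FeO) = 71.844 g/mol.
Moles FeO per formula unit = 2.04 Fe ÷ 1 = 2.0400.
FeO fraction = (2.0400 × 71.844) / 496.871 = 146.562/496.871 = 0.2950.

29.50 wt%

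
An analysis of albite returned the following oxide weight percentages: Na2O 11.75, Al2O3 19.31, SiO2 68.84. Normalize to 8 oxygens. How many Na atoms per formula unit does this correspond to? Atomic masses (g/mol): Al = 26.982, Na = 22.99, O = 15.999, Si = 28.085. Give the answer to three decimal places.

11.75 wt% Na2O ÷ 61.979 g/mol = 0.18958 mol, giving 0.37916 Na and 0.18958 O.
19.31 wt% Al2O3 ÷ 101.961 g/mol = 0.18939 mol, giving 0.37878 Al and 0.56817 O.
68.84 wt% SiO2 ÷ 60.083 g/mol = 1.14575 mol, giving 1.14575 Si and 2.29150 O.
Oxygen sums to 3.04925; scaling by 8/3.04925 = 2.62360 puts the formula on 8 O.
Na: 0.37916 × 2.62360 = 0.995 atoms per formula unit.

0.995 Na apfu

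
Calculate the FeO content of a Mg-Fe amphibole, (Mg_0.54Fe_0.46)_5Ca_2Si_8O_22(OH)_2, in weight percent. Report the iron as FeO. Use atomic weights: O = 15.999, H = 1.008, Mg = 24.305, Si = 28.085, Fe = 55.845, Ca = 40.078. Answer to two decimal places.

18.67 wt%

M((Mg_0.54Fe_0.46)_5Ca_2Si_8O_22(OH)_2) = 884.895 g/mol; M(FeO) = 71.844 g/mol.
Moles FeO per formula unit = 2.30 Fe ÷ 1 = 2.3000.
FeO fraction = (2.3000 × 71.844) / 884.895 = 165.241/884.895 = 0.1867.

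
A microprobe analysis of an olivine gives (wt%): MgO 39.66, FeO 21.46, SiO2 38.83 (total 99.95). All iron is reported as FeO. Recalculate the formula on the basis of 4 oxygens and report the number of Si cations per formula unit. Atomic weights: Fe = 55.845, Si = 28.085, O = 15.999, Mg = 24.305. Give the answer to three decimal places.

MgO (M=40.304): mol = 0.98402; Mg = 0.98402, O = 0.98402.
FeO (M=71.844): mol = 0.29870; Fe = 0.29870, O = 0.29870.
SiO2 (M=60.083): mol = 0.64627; Si = 0.64627, O = 1.29254.
ΣO = 2.57526; factor = 4/ΣO = 1.55324.
Si apfu = 0.64627 × 1.55324 = 1.004.

1.004 Si apfu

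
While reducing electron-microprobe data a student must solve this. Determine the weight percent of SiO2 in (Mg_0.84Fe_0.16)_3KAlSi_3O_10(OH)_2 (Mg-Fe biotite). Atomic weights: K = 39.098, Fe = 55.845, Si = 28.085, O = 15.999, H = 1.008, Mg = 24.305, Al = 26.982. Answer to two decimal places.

41.69 wt%

M((Mg_0.84Fe_0.16)_3KAlSi_3O_10(OH)_2) = 432.393 g/mol; M(SiO2) = 60.083 g/mol.
Moles SiO2 per formula unit = 3 Si ÷ 1 = 3.0000.
SiO2 fraction = (3.0000 × 60.083) / 432.393 = 180.249/432.393 = 0.4169.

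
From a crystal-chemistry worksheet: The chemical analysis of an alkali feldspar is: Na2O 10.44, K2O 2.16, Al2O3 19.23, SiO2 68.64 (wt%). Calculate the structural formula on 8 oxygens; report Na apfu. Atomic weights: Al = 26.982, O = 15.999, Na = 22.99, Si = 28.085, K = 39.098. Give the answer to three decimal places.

0.886 Na apfu

Na2O: 10.44/61.979 = 0.16844 mol → 0.33688 mol Na, 0.16844 mol O.
K2O: 2.16/94.195 = 0.02293 mol → 0.04586 mol K, 0.02293 mol O.
Al2O3: 19.23/101.961 = 0.18860 mol → 0.37720 mol Al, 0.56580 mol O.
SiO2: 68.64/60.083 = 1.14242 mol → 1.14242 mol Si, 2.28484 mol O.
Total oxygen = 3.04201 mol. Normalization factor = 8/3.04201 = 2.62984.
Na per 8 O = 0.33688 × 2.62984 = 0.886.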